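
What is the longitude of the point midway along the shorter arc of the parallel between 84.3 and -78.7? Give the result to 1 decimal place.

Signed shortest Δλ from +84.3° to -78.7° is -163.0°.
Midpoint longitude = +84.3° + (-163.0°)/2 = +84.3° − 81.5° = +2.8°.

+2.8°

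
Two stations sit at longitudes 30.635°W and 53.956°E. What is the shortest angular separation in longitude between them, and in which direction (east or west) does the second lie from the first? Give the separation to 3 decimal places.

Raw difference: 53.956 − -30.635 = 84.591°.
Normalise into (−180°, 180°]: 84.591° stays 84.591°.
Positive ⇒ the second point lies to the east; separation 84.591°.

84.591° east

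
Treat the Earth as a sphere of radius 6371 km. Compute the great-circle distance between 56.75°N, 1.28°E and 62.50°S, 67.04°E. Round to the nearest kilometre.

14414 km

Δλ = 67.04 − 1.28 = 65.76°.
Δφ = -62.50 − 56.75 = -119.25°.
a = sin²(Δφ/2) + cos φ₁ · cos φ₂ · sin²(Δλ/2) = 0.818926.
c = 2·atan2(√a, √(1−a)) = 2.26250 rad → d = 6371·c ≈ 14414.40 km.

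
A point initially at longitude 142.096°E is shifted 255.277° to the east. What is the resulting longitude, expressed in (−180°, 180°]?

Start at +142.096°; shift +255.277° → +397.373°.
+397.373° lies outside (−180°, 180°]; subtract 360° → +37.373°.

37.373°E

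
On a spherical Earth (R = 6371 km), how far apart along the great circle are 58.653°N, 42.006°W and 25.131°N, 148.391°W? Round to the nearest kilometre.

Δλ = -148.391 − -42.006 = -106.385°.
Δφ = 25.131 − 58.653 = -33.522°.
a = sin²(Δφ/2) + cos φ₁ · cos φ₂ · sin²(Δλ/2) = 0.385080.
c = 2·atan2(√a, √(1−a)) = 1.33888 rad → d = 6371·c ≈ 8530.02 km.

8530 km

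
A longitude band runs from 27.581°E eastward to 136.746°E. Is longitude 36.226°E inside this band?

Yes

Band width going east from +27.581° to +136.746°: ((136.746 − 27.581) mod 360) = 109.165°.
Offset of +36.226° east of the west edge: ((36.226 − 27.581) mod 360) = 8.645°.
8.645° ≤ 109.165° ⇒ inside.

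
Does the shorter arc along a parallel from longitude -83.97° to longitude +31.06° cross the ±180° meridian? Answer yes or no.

Signed shortest Δλ = ((31.06 − -83.97 + 180) mod 360) − 180 = 115.03°.
Going east by 115.03° from -83.97° reaches +31.06° without touching 180°.

No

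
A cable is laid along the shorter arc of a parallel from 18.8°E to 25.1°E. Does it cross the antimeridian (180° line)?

No

Signed shortest Δλ = ((25.1 − 18.8 + 180) mod 360) − 180 = 6.3°.
Going east by 6.3° from +18.8° reaches +25.1° without touching 180°.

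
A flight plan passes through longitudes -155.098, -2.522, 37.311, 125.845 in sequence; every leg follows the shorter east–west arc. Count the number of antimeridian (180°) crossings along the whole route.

0

Leg 1: -155.098° → -2.522°, shortest Δλ = 152.576° (east) — does not cross 180°.
Leg 2: -2.522° → +37.311°, shortest Δλ = 39.833° (east) — does not cross 180°.
Leg 3: +37.311° → +125.845°, shortest Δλ = 88.534° (east) — does not cross 180°.
Total crossings: 0.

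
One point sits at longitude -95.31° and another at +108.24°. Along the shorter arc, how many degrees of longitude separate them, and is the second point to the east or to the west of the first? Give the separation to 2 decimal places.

Raw difference: 108.24 − -95.31 = 203.55°.
Normalise into (−180°, 180°]: 203.55° − 360° = -156.45°.
Negative ⇒ the second point lies to the west; separation 156.45°.

156.45° west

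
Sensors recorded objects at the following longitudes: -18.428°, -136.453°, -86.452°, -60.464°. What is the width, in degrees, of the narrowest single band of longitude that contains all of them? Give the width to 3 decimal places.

118.025°

Sort the longitudes: -136.453°, -86.452°, -60.464°, -18.428°.
Eastward gaps between consecutive values (wrapping around): 50.001°, 25.988°, 42.036°, 241.975°.
Largest gap = 241.975° ⇒ minimal covering band is its complement: 360° − 241.975° = 118.025°.
Band runs from -136.453° eastward to -18.428°.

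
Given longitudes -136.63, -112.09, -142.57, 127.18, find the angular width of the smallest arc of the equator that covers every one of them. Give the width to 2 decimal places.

Sort the longitudes: -142.57°, -136.63°, -112.09°, +127.18°.
Eastward gaps between consecutive values (wrapping around): 5.94°, 24.54°, 239.27°, 90.25°.
Largest gap = 239.27° ⇒ minimal covering band is its complement: 360° − 239.27° = 120.73°.
Band runs from +127.18° eastward to -112.09°, crossing the antimeridian.

120.73°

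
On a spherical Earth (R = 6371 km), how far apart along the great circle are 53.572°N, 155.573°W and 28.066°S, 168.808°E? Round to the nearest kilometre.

Δλ = 168.808 − -155.573 = 324.381°; wrapped into (−180°, 180°]: -35.619°.
Δφ = -28.066 − 53.572 = -81.638°.
a = sin²(Δφ/2) + cos φ₁ · cos φ₂ · sin²(Δλ/2) = 0.476303.
c = 2·atan2(√a, √(1−a)) = 1.52338 rad → d = 6371·c ≈ 9705.49 km.

9705 km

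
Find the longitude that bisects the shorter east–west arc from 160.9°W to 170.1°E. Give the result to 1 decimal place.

Signed shortest Δλ from -160.9° to +170.1° is -29.0°.
Midpoint longitude = -160.9° + (-29.0°)/2 = -160.9° − 14.5° = -175.4°.
(The naïve average (-160.9 + +170.1)/2 = 4.6° is on the wrong side of the globe.)

175.4°W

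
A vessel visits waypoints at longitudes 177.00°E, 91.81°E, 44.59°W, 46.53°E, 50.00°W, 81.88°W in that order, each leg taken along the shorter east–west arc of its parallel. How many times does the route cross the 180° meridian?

0

Leg 1: +177.00° → +91.81°, shortest Δλ = -85.19° (west) — does not cross 180°.
Leg 2: +91.81° → -44.59°, shortest Δλ = -136.4° (west) — does not cross 180°.
Leg 3: -44.59° → +46.53°, shortest Δλ = 91.12° (east) — does not cross 180°.
Leg 4: +46.53° → -50.00°, shortest Δλ = -96.53° (west) — does not cross 180°.
Leg 5: -50.00° → -81.88°, shortest Δλ = -31.88° (west) — does not cross 180°.
Total crossings: 0.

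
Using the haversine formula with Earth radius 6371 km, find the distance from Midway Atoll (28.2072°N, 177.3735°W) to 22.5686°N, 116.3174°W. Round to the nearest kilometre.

Δλ = -116.3174 − -177.3735 = 61.0561°.
Δφ = 22.5686 − 28.2072 = -5.6386°.
a = sin²(Δφ/2) + cos φ₁ · cos φ₂ · sin²(Δλ/2) = 0.212388.
c = 2·atan2(√a, √(1−a)) = 0.95792 rad → d = 6371·c ≈ 6102.90 km.

6103 km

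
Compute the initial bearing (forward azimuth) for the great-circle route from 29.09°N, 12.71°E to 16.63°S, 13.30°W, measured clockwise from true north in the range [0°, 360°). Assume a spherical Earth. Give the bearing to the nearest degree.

Δλ = -13.30 − 12.71 = -26.01°.
θ = atan2( sin Δλ · cos φ₂ , cos φ₁ · sin φ₂ − sin φ₁ · cos φ₂ · cos Δλ )
  = atan2(-0.42019, -0.66875) = -147.858° → normalised to [0°, 360°): 212.142°.

212°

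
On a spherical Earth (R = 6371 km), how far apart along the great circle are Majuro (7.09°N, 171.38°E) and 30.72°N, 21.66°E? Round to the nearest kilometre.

Δλ = 21.66 − 171.38 = -149.72°.
Δφ = 30.72 − 7.09 = 23.63°.
a = sin²(Δφ/2) + cos φ₁ · cos φ₂ · sin²(Δλ/2) = 0.836830.
c = 2·atan2(√a, √(1−a)) = 2.30995 rad → d = 6371·c ≈ 14716.68 km.

14717 km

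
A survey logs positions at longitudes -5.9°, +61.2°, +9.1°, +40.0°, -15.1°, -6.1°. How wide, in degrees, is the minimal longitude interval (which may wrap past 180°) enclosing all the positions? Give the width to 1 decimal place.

Sort the longitudes: -15.1°, -6.1°, -5.9°, +9.1°, +40.0°, +61.2°.
Eastward gaps between consecutive values (wrapping around): 9.0°, 0.2°, 15.0°, 30.9°, 21.2°, 283.7°.
Largest gap = 283.7° ⇒ minimal covering band is its complement: 360° − 283.7° = 76.3°.
Band runs from -15.1° eastward to +61.2°.

76.3°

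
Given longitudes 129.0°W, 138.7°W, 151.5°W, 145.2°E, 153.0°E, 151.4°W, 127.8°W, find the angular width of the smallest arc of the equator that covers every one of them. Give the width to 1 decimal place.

Sort the longitudes: -151.5°, -151.4°, -138.7°, -129.0°, -127.8°, +145.2°, +153.0°.
Eastward gaps between consecutive values (wrapping around): 0.1°, 12.7°, 9.7°, 1.2°, 273.0°, 7.8°, 55.5°.
Largest gap = 273.0° ⇒ minimal covering band is its complement: 360° − 273.0° = 87.0°.
Band runs from +145.2° eastward to -127.8°, crossing the antimeridian.

87.0°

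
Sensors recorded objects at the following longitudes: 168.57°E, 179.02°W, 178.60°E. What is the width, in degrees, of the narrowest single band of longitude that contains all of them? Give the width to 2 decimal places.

Sort the longitudes: -179.02°, +168.57°, +178.60°.
Eastward gaps between consecutive values (wrapping around): 347.59°, 10.03°, 2.38°.
Largest gap = 347.59° ⇒ minimal covering band is its complement: 360° − 347.59° = 12.41°.
Band runs from +168.57° eastward to -179.02°, crossing the antimeridian.

12.41°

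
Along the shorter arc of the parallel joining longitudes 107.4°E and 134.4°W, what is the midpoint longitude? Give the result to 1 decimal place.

166.5°E

Signed shortest Δλ from +107.4° to -134.4° is +118.2°.
Midpoint longitude = +107.4° + (+118.2°)/2 = +107.4° + 59.1° = +166.5°.
(The naïve average (+107.4 + -134.4)/2 = -13.5° is on the wrong side of the globe.)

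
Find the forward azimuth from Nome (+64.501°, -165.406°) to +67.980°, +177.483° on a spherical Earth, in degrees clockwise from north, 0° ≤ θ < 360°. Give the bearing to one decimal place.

304.4°

Δλ = 177.483 − -165.406 = 342.889°; wrapped into (−180°, 180°]: -17.111°.
θ = atan2( sin Δλ · cos φ₂ , cos φ₁ · sin φ₂ − sin φ₁ · cos φ₂ · cos Δλ )
  = atan2(-0.11031, 0.07566) = -55.555° → normalised to [0°, 360°): 304.445°.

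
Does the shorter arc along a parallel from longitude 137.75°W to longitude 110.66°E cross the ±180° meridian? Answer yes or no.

Yes

Naïve |110.66 − -137.75| = 248.41° > 180°, so the shorter arc goes the other way round — across 180°.
Signed shortest Δλ = ((110.66 − -137.75 + 180) mod 360) − 180 = -111.59°.
Going west by 111.59° from -137.75° passes through 180° before reaching +110.66°.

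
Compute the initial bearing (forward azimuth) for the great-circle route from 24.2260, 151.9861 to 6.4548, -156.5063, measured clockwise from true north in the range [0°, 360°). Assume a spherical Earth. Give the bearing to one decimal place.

101.0°

Δλ = -156.5063 − 151.9861 = -308.4924°; wrapped into (−180°, 180°]: 51.5076°.
θ = atan2( sin Δλ · cos φ₂ , cos φ₁ · sin φ₂ − sin φ₁ · cos φ₂ · cos Δλ )
  = atan2(0.77773, -0.15126) = 101.006° → normalised to [0°, 360°): 101.006°.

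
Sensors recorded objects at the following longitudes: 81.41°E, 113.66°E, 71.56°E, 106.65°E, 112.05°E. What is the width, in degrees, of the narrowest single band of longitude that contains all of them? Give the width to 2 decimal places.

42.10°

Sort the longitudes: +71.56°, +81.41°, +106.65°, +112.05°, +113.66°.
Eastward gaps between consecutive values (wrapping around): 9.85°, 25.24°, 5.40°, 1.61°, 317.90°.
Largest gap = 317.90° ⇒ minimal covering band is its complement: 360° − 317.90° = 42.10°.
Band runs from +71.56° eastward to +113.66°.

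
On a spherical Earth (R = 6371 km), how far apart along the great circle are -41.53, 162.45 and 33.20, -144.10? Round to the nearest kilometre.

9944 km

Δλ = -144.10 − 162.45 = -306.55°; wrapped into (−180°, 180°]: 53.45°.
Δφ = 33.20 − -41.53 = 74.73°.
a = sin²(Δφ/2) + cos φ₁ · cos φ₂ · sin²(Δλ/2) = 0.495000.
c = 2·atan2(√a, √(1−a)) = 1.56080 rad → d = 6371·c ≈ 9943.83 km.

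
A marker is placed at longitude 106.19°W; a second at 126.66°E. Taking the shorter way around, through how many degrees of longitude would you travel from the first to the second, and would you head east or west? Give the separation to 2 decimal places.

127.15° west

Raw difference: 126.66 − -106.19 = 232.85°.
Normalise into (−180°, 180°]: 232.85° − 360° = -127.15°.
Negative ⇒ the second point lies to the west; separation 127.15°.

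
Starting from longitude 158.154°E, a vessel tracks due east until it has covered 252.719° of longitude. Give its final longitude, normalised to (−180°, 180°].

50.873°E

Start at +158.154°; shift +252.719° → +410.873°.
+410.873° lies outside (−180°, 180°]; subtract 360° → +50.873°.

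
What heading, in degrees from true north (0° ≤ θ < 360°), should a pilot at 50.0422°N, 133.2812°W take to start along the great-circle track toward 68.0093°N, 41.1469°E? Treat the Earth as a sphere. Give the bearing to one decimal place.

Δλ = 41.1469 − -133.2812 = 174.4281°.
θ = atan2( sin Δλ · cos φ₂ , cos φ₁ · sin φ₂ − sin φ₁ · cos φ₂ · cos Δλ )
  = atan2(0.03636, 0.88117) = 2.363° → normalised to [0°, 360°): 2.363°.

2.4°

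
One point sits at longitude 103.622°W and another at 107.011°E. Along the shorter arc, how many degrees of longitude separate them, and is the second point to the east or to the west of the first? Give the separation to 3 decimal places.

Raw difference: 107.011 − -103.622 = 210.633°.
Normalise into (−180°, 180°]: 210.633° − 360° = -149.367°.
Negative ⇒ the second point lies to the west; separation 149.367°.

149.367° west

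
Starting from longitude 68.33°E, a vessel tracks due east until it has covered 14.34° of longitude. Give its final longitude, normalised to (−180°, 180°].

82.67°E

Start at +68.33°; shift +14.34° → +82.67°.
+82.67° already lies in (−180°, 180°].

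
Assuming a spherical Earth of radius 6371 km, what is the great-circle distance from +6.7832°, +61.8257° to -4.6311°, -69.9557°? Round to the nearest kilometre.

14677 km

Δλ = -69.9557 − 61.8257 = -131.7814°.
Δφ = -4.6311 − 6.7832 = -11.4143°.
a = sin²(Δφ/2) + cos φ₁ · cos φ₂ · sin²(Δλ/2) = 0.834501.
c = 2·atan2(√a, √(1−a)) = 2.30366 rad → d = 6371·c ≈ 14676.64 km.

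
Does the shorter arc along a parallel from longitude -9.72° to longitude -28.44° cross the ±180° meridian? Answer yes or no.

No

Signed shortest Δλ = ((-28.44 − -9.72 + 180) mod 360) − 180 = -18.72°.
Going west by 18.72° from -9.72° reaches -28.44° without touching 180°.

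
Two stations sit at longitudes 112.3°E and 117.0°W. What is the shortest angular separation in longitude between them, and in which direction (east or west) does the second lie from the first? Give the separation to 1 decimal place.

Raw difference: -117.0 − 112.3 = -229.3°.
Normalise into (−180°, 180°]: -229.3° + 360° = 130.7°.
Positive ⇒ the second point lies to the east; separation 130.7°.

130.7° east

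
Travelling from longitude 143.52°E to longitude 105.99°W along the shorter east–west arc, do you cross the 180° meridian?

Yes

Naïve |-105.99 − 143.52| = 249.51° > 180°, so the shorter arc goes the other way round — across 180°.
Signed shortest Δλ = ((-105.99 − 143.52 + 180) mod 360) − 180 = 110.49°.
Going east by 110.49° from +143.52° passes through 180° before reaching -105.99°.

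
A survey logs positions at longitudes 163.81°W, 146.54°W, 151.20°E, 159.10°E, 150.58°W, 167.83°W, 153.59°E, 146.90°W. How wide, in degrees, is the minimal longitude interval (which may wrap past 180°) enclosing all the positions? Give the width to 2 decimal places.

62.26°

Sort the longitudes: -167.83°, -163.81°, -150.58°, -146.90°, -146.54°, +151.20°, +153.59°, +159.10°.
Eastward gaps between consecutive values (wrapping around): 4.02°, 13.23°, 3.68°, 0.36°, 297.74°, 2.39°, 5.51°, 33.07°.
Largest gap = 297.74° ⇒ minimal covering band is its complement: 360° − 297.74° = 62.26°.
Band runs from +151.20° eastward to -146.54°, crossing the antimeridian.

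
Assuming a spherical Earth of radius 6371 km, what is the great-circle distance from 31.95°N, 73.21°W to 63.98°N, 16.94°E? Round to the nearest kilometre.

6857 km

Δλ = 16.94 − -73.21 = 90.15°.
Δφ = 63.98 − 31.95 = 32.03°.
a = sin²(Δφ/2) + cos φ₁ · cos φ₂ · sin²(Δλ/2) = 0.262716.
c = 2·atan2(√a, √(1−a)) = 1.07632 rad → d = 6371·c ≈ 6857.26 km.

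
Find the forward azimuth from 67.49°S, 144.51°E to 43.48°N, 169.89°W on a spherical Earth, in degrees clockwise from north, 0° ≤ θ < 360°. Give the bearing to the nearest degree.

Δλ = -169.89 − 144.51 = -314.40°; wrapped into (−180°, 180°]: 45.60°.
θ = atan2( sin Δλ · cos φ₂ , cos φ₁ · sin φ₂ − sin φ₁ · cos φ₂ · cos Δλ )
  = atan2(0.51843, 0.73244) = 35.291° → normalised to [0°, 360°): 35.291°.

35°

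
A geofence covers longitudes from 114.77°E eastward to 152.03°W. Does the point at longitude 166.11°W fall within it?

Yes

Band width going east from +114.77° to -152.03°: ((-152.03 − 114.77) mod 360) = 93.20°.
Offset of -166.11° east of the west edge: ((-166.11 − 114.77) mod 360) = 79.12°.
79.12° ≤ 93.20° ⇒ inside.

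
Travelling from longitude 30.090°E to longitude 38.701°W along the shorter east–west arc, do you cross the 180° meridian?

No

Signed shortest Δλ = ((-38.701 − 30.090 + 180) mod 360) − 180 = -68.791°.
Going west by 68.791° from +30.090° reaches -38.701° without touching 180°.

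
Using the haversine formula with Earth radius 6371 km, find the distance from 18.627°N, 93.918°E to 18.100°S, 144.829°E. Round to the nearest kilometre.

6900 km

Δλ = 144.829 − 93.918 = 50.911°.
Δφ = -18.100 − 18.627 = -36.727°.
a = sin²(Δφ/2) + cos φ₁ · cos φ₂ · sin²(Δλ/2) = 0.265650.
c = 2·atan2(√a, √(1−a)) = 1.08298 rad → d = 6371·c ≈ 6899.65 km.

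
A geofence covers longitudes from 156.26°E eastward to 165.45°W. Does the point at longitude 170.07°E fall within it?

Band width going east from +156.26° to -165.45°: ((-165.45 − 156.26) mod 360) = 38.29°.
Offset of +170.07° east of the west edge: ((170.07 − 156.26) mod 360) = 13.81°.
13.81° ≤ 38.29° ⇒ inside.

Yes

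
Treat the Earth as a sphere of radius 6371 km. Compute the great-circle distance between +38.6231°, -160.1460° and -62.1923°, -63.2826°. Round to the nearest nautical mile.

Δλ = -63.2826 − -160.1460 = 96.8634°.
Δφ = -62.1923 − 38.6231 = -100.8154°.
a = sin²(Δφ/2) + cos φ₁ · cos φ₂ · sin²(Δλ/2) = 0.797833.
c = 2·atan2(√a, √(1−a)) = 2.20889 rad → d = 6371·c ≈ 14072.85 km ≈ 7598.73 nmi.

7599 nmi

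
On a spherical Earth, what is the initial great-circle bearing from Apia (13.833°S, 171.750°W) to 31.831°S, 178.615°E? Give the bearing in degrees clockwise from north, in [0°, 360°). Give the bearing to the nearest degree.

Δλ = 178.615 − -171.750 = 350.365°; wrapped into (−180°, 180°]: -9.635°.
θ = atan2( sin Δλ · cos φ₂ , cos φ₁ · sin φ₂ − sin φ₁ · cos φ₂ · cos Δλ )
  = atan2(-0.14220, -0.31185) = -155.488° → normalised to [0°, 360°): 204.512°.

205°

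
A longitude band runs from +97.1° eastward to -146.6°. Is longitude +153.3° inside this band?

Band width going east from +97.1° to -146.6°: ((-146.6 − 97.1) mod 360) = 116.3°.
Offset of +153.3° east of the west edge: ((153.3 − 97.1) mod 360) = 56.2°.
56.2° ≤ 116.3° ⇒ inside.

Yes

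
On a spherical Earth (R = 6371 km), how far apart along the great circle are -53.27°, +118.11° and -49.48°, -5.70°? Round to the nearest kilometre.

Δλ = -5.70 − 118.11 = -123.81°.
Δφ = -49.48 − -53.27 = 3.79°.
a = sin²(Δφ/2) + cos φ₁ · cos φ₂ · sin²(Δλ/2) = 0.303477.
c = 2·atan2(√a, √(1−a)) = 1.16685 rad → d = 6371·c ≈ 7434.03 km.

7434 km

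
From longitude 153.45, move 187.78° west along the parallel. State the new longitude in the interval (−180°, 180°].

-34.33°

Start at +153.45°; shift −187.78° → -34.33°.
-34.33° already lies in (−180°, 180°].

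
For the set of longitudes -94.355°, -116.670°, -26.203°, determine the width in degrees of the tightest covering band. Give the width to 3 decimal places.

90.467°

Sort the longitudes: -116.670°, -94.355°, -26.203°.
Eastward gaps between consecutive values (wrapping around): 22.315°, 68.152°, 269.533°.
Largest gap = 269.533° ⇒ minimal covering band is its complement: 360° − 269.533° = 90.467°.
Band runs from -116.670° eastward to -26.203°.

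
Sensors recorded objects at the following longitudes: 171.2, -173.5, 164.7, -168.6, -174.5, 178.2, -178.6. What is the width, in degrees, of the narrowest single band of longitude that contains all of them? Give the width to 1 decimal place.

26.7°

Sort the longitudes: -178.6°, -174.5°, -173.5°, -168.6°, +164.7°, +171.2°, +178.2°.
Eastward gaps between consecutive values (wrapping around): 4.1°, 1.0°, 4.9°, 333.3°, 6.5°, 7.0°, 3.2°.
Largest gap = 333.3° ⇒ minimal covering band is its complement: 360° − 333.3° = 26.7°.
Band runs from +164.7° eastward to -168.6°, crossing the antimeridian.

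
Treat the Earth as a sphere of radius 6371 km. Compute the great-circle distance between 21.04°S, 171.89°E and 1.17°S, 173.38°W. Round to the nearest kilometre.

Δλ = -173.38 − 171.89 = -345.27°; wrapped into (−180°, 180°]: 14.73°.
Δφ = -1.17 − -21.04 = 19.87°.
a = sin²(Δφ/2) + cos φ₁ · cos φ₂ · sin²(Δλ/2) = 0.045101.
c = 2·atan2(√a, √(1−a)) = 0.42800 rad → d = 6371·c ≈ 2726.78 km.

2727 km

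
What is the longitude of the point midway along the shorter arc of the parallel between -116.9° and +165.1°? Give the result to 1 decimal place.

-155.9°

Signed shortest Δλ from -116.9° to +165.1° is -78.0°.
Midpoint longitude = -116.9° + (-78.0°)/2 = -116.9° − 39.0° = -155.9°.
(The naïve average (-116.9 + +165.1)/2 = 24.1° is on the wrong side of the globe.)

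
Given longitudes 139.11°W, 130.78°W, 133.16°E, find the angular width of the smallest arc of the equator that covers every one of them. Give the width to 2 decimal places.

96.06°

Sort the longitudes: -139.11°, -130.78°, +133.16°.
Eastward gaps between consecutive values (wrapping around): 8.33°, 263.94°, 87.73°.
Largest gap = 263.94° ⇒ minimal covering band is its complement: 360° − 263.94° = 96.06°.
Band runs from +133.16° eastward to -130.78°, crossing the antimeridian.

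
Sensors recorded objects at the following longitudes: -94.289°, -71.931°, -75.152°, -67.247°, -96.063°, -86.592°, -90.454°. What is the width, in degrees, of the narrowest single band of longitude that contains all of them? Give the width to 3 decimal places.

Sort the longitudes: -96.063°, -94.289°, -90.454°, -86.592°, -75.152°, -71.931°, -67.247°.
Eastward gaps between consecutive values (wrapping around): 1.774°, 3.835°, 3.862°, 11.440°, 3.221°, 4.684°, 331.184°.
Largest gap = 331.184° ⇒ minimal covering band is its complement: 360° − 331.184° = 28.816°.
Band runs from -96.063° eastward to -67.247°.

28.816°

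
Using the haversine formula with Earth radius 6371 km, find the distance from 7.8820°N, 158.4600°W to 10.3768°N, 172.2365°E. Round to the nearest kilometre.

3228 km

Δλ = 172.2365 − -158.4600 = 330.6965°; wrapped into (−180°, 180°]: -29.3035°.
Δφ = 10.3768 − 7.8820 = 2.4948°.
a = sin²(Δφ/2) + cos φ₁ · cos φ₂ · sin²(Δλ/2) = 0.062813.
c = 2·atan2(√a, √(1−a)) = 0.50665 rad → d = 6371·c ≈ 3227.89 km.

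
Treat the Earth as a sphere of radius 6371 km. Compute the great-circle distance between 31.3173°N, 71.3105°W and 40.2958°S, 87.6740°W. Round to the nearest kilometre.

8139 km

Δλ = -87.6740 − -71.3105 = -16.3635°.
Δφ = -40.2958 − 31.3173 = -71.6131°.
a = sin²(Δφ/2) + cos φ₁ · cos φ₂ · sin²(Δλ/2) = 0.355481.
c = 2·atan2(√a, √(1−a)) = 1.27757 rad → d = 6371·c ≈ 8139.42 km.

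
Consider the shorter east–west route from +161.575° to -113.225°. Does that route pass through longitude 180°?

Naïve |-113.225 − 161.575| = 274.8° > 180°, so the shorter arc goes the other way round — across 180°.
Signed shortest Δλ = ((-113.225 − 161.575 + 180) mod 360) − 180 = 85.2°.
Going east by 85.2° from +161.575° passes through 180° before reaching -113.225°.

Yes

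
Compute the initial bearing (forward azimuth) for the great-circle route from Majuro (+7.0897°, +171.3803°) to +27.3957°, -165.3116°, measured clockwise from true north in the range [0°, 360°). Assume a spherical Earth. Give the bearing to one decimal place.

Δλ = -165.3116 − 171.3803 = -336.6919°; wrapped into (−180°, 180°]: 23.3081°.
θ = atan2( sin Δλ · cos φ₂ , cos φ₁ · sin φ₂ − sin φ₁ · cos φ₂ · cos Δλ )
  = atan2(0.35130, 0.35598) = 44.621° → normalised to [0°, 360°): 44.621°.

44.6°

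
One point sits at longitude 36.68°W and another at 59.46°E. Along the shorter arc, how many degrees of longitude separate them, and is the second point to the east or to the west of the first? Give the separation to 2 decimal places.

Raw difference: 59.46 − -36.68 = 96.14°.
Normalise into (−180°, 180°]: 96.14° stays 96.14°.
Positive ⇒ the second point lies to the east; separation 96.14°.

96.14° east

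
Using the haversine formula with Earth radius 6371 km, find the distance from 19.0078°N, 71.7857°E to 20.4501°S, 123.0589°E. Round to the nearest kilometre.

7102 km

Δλ = 123.0589 − 71.7857 = 51.2732°.
Δφ = -20.4501 − 19.0078 = -39.4579°.
a = sin²(Δφ/2) + cos φ₁ · cos φ₂ · sin²(Δλ/2) = 0.279789.
c = 2·atan2(√a, √(1−a)) = 1.11473 rad → d = 6371·c ≈ 7101.93 km.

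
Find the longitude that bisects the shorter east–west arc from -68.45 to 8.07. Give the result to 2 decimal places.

Signed shortest Δλ from -68.45° to +8.07° is +76.52°.
Midpoint longitude = -68.45° + (+76.52°)/2 = -68.45° + 38.26° = -30.19°.

-30.19°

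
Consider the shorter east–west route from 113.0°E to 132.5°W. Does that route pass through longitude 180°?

Yes

Naïve |-132.5 − 113.0| = 245.5° > 180°, so the shorter arc goes the other way round — across 180°.
Signed shortest Δλ = ((-132.5 − 113.0 + 180) mod 360) − 180 = 114.5°.
Going east by 114.5° from +113.0° passes through 180° before reaching -132.5°.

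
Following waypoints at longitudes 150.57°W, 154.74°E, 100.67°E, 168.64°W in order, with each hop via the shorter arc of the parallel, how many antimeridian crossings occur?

2

Leg 1: -150.57° → +154.74°, shortest Δλ = -54.69° (west) — crosses 180°.
Leg 2: +154.74° → +100.67°, shortest Δλ = -54.07° (west) — does not cross 180°.
Leg 3: +100.67° → -168.64°, shortest Δλ = 90.69° (east) — crosses 180°.
Total crossings: 2.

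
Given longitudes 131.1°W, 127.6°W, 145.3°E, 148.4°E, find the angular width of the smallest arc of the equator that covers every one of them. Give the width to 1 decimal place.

87.1°

Sort the longitudes: -131.1°, -127.6°, +145.3°, +148.4°.
Eastward gaps between consecutive values (wrapping around): 3.5°, 272.9°, 3.1°, 80.5°.
Largest gap = 272.9° ⇒ minimal covering band is its complement: 360° − 272.9° = 87.1°.
Band runs from +145.3° eastward to -127.6°, crossing the antimeridian.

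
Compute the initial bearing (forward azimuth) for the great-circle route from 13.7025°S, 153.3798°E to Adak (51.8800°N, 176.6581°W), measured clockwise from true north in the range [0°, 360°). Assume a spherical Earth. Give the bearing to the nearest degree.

19°

Δλ = -176.6581 − 153.3798 = -330.0379°; wrapped into (−180°, 180°]: 29.9621°.
θ = atan2( sin Δλ · cos φ₂ , cos φ₁ · sin φ₂ − sin φ₁ · cos φ₂ · cos Δλ )
  = atan2(0.30830, 0.89101) = 19.086° → normalised to [0°, 360°): 19.086°.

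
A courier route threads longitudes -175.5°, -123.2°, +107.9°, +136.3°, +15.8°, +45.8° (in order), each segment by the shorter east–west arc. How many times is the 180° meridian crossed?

1

Leg 1: -175.5° → -123.2°, shortest Δλ = 52.3° (east) — does not cross 180°.
Leg 2: -123.2° → +107.9°, shortest Δλ = -128.9° (west) — crosses 180°.
Leg 3: +107.9° → +136.3°, shortest Δλ = 28.4° (east) — does not cross 180°.
Leg 4: +136.3° → +15.8°, shortest Δλ = -120.5° (west) — does not cross 180°.
Leg 5: +15.8° → +45.8°, shortest Δλ = 30.0° (east) — does not cross 180°.
Total crossings: 1.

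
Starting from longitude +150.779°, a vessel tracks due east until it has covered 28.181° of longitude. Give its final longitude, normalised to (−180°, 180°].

Start at +150.779°; shift +28.181° → +178.960°.
+178.960° already lies in (−180°, 180°].

+178.960°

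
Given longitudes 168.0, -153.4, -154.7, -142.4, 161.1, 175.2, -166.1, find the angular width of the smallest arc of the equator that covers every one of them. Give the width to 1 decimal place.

Sort the longitudes: -166.1°, -154.7°, -153.4°, -142.4°, +161.1°, +168.0°, +175.2°.
Eastward gaps between consecutive values (wrapping around): 11.4°, 1.3°, 11.0°, 303.5°, 6.9°, 7.2°, 18.7°.
Largest gap = 303.5° ⇒ minimal covering band is its complement: 360° − 303.5° = 56.5°.
Band runs from +161.1° eastward to -142.4°, crossing the antimeridian.

56.5°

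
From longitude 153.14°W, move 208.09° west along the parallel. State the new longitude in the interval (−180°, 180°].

1.23°W

Start at -153.14°; shift −208.09° → -361.23°.
-361.23° lies outside (−180°, 180°]; add 360° → -1.23°.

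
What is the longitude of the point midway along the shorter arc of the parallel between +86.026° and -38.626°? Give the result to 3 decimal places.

+23.700°

Signed shortest Δλ from +86.026° to -38.626° is -124.652°.
Midpoint longitude = +86.026° + (-124.652°)/2 = +86.026° − 62.326° = +23.700°.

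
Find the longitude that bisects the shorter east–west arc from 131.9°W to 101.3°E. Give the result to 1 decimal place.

Signed shortest Δλ from -131.9° to +101.3° is -126.8°.
Midpoint longitude = -131.9° + (-126.8°)/2 = -131.9° − 63.4° = -195.3°.
Normalise into (−180°, 180°]: +164.7°.
(The naïve average (-131.9 + +101.3)/2 = -15.3° is on the wrong side of the globe.)

164.7°E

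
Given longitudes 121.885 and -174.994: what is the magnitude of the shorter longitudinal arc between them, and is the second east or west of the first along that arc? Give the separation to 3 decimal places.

Raw difference: -174.994 − 121.885 = -296.879°.
Normalise into (−180°, 180°]: -296.879° + 360° = 63.121°.
Positive ⇒ the second point lies to the east; separation 63.121°.

63.121° east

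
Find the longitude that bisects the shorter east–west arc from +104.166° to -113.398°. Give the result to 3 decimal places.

Signed shortest Δλ from +104.166° to -113.398° is +142.436°.
Midpoint longitude = +104.166° + (+142.436°)/2 = +104.166° + 71.218° = +175.384°.
(The naïve average (+104.166 + -113.398)/2 = -4.616° is on the wrong side of the globe.)

+175.384°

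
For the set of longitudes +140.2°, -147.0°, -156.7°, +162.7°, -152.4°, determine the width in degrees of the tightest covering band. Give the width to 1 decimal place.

Sort the longitudes: -156.7°, -152.4°, -147.0°, +140.2°, +162.7°.
Eastward gaps between consecutive values (wrapping around): 4.3°, 5.4°, 287.2°, 22.5°, 40.6°.
Largest gap = 287.2° ⇒ minimal covering band is its complement: 360° − 287.2° = 72.8°.
Band runs from +140.2° eastward to -147.0°, crossing the antimeridian.

72.8°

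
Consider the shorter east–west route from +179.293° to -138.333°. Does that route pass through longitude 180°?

Naïve |-138.333 − 179.293| = 317.626° > 180°, so the shorter arc goes the other way round — across 180°.
Signed shortest Δλ = ((-138.333 − 179.293 + 180) mod 360) − 180 = 42.374°.
Going east by 42.374° from +179.293° passes through 180° before reaching -138.333°.

Yes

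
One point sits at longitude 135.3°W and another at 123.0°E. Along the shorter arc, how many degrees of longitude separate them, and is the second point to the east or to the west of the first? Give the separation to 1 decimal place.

Raw difference: 123.0 − -135.3 = 258.3°.
Normalise into (−180°, 180°]: 258.3° − 360° = -101.7°.
Negative ⇒ the second point lies to the west; separation 101.7°.

101.7° west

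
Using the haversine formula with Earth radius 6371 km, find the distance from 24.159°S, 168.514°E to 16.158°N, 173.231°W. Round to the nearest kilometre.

Δλ = -173.231 − 168.514 = -341.745°; wrapped into (−180°, 180°]: 18.255°.
Δφ = 16.158 − -24.159 = 40.317°.
a = sin²(Δφ/2) + cos φ₁ · cos φ₂ · sin²(Δλ/2) = 0.140815.
c = 2·atan2(√a, √(1−a)) = 0.76934 rad → d = 6371·c ≈ 4901.46 km.

4901 km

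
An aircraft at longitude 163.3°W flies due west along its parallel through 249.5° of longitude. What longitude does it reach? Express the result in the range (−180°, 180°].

52.8°W

Start at -163.3°; shift −249.5° → -412.8°.
-412.8° lies outside (−180°, 180°]; add 360° → -52.8°.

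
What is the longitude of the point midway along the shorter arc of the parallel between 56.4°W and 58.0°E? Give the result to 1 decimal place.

Signed shortest Δλ from -56.4° to +58.0° is +114.4°.
Midpoint longitude = -56.4° + (+114.4°)/2 = -56.4° + 57.2° = +0.8°.

0.8°E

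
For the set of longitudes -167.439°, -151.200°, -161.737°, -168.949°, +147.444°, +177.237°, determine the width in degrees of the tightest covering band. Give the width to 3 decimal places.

61.356°

Sort the longitudes: -168.949°, -167.439°, -161.737°, -151.200°, +147.444°, +177.237°.
Eastward gaps between consecutive values (wrapping around): 1.510°, 5.702°, 10.537°, 298.644°, 29.793°, 13.814°.
Largest gap = 298.644° ⇒ minimal covering band is its complement: 360° − 298.644° = 61.356°.
Band runs from +147.444° eastward to -151.200°, crossing the antimeridian.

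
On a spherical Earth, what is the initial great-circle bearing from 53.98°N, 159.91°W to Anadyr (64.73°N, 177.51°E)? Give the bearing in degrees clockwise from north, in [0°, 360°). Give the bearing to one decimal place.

Δλ = 177.51 − -159.91 = 337.42°; wrapped into (−180°, 180°]: -22.58°.
θ = atan2( sin Δλ · cos φ₂ , cos φ₁ · sin φ₂ − sin φ₁ · cos φ₂ · cos Δλ )
  = atan2(-0.16391, 0.21299) = -37.581° → normalised to [0°, 360°): 322.419°.

322.4°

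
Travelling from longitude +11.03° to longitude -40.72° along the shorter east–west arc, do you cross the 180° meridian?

No

Signed shortest Δλ = ((-40.72 − 11.03 + 180) mod 360) − 180 = -51.75°.
Going west by 51.75° from +11.03° reaches -40.72° without touching 180°.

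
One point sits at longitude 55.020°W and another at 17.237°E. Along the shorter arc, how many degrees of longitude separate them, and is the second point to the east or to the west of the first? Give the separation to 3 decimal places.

72.257° east

Raw difference: 17.237 − -55.020 = 72.257°.
Normalise into (−180°, 180°]: 72.257° stays 72.257°.
Positive ⇒ the second point lies to the east; separation 72.257°.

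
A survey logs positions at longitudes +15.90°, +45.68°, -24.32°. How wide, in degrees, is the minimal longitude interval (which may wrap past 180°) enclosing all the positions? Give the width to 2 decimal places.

70.00°

Sort the longitudes: -24.32°, +15.90°, +45.68°.
Eastward gaps between consecutive values (wrapping around): 40.22°, 29.78°, 290.00°.
Largest gap = 290.00° ⇒ minimal covering band is its complement: 360° − 290.00° = 70.00°.
Band runs from -24.32° eastward to +45.68°.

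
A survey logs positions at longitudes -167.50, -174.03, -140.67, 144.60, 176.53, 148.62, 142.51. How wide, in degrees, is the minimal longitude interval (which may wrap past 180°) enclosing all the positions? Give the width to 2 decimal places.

76.82°

Sort the longitudes: -174.03°, -167.50°, -140.67°, +142.51°, +144.60°, +148.62°, +176.53°.
Eastward gaps between consecutive values (wrapping around): 6.53°, 26.83°, 283.18°, 2.09°, 4.02°, 27.91°, 9.44°.
Largest gap = 283.18° ⇒ minimal covering band is its complement: 360° − 283.18° = 76.82°.
Band runs from +142.51° eastward to -140.67°, crossing the antimeridian.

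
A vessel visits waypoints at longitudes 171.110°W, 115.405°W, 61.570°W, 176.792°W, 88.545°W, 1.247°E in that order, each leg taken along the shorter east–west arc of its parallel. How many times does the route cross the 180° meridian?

0

Leg 1: -171.110° → -115.405°, shortest Δλ = 55.705° (east) — does not cross 180°.
Leg 2: -115.405° → -61.570°, shortest Δλ = 53.835° (east) — does not cross 180°.
Leg 3: -61.570° → -176.792°, shortest Δλ = -115.222° (west) — does not cross 180°.
Leg 4: -176.792° → -88.545°, shortest Δλ = 88.247° (east) — does not cross 180°.
Leg 5: -88.545° → +1.247°, shortest Δλ = 89.792° (east) — does not cross 180°.
Total crossings: 0.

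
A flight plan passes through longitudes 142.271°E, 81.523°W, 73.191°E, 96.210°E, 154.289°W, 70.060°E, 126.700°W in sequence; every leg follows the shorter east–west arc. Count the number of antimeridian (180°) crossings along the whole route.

Leg 1: +142.271° → -81.523°, shortest Δλ = 136.206° (east) — crosses 180°.
Leg 2: -81.523° → +73.191°, shortest Δλ = 154.714° (east) — does not cross 180°.
Leg 3: +73.191° → +96.210°, shortest Δλ = 23.019° (east) — does not cross 180°.
Leg 4: +96.210° → -154.289°, shortest Δλ = 109.501° (east) — crosses 180°.
Leg 5: -154.289° → +70.060°, shortest Δλ = -135.651° (west) — crosses 180°.
Leg 6: +70.060° → -126.700°, shortest Δλ = 163.24° (east) — crosses 180°.
Total crossings: 4.

4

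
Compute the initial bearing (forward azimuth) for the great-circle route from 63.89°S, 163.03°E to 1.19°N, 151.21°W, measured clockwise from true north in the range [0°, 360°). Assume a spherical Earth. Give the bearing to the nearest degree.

48°

Δλ = -151.21 − 163.03 = -314.24°; wrapped into (−180°, 180°]: 45.76°.
θ = atan2( sin Δλ · cos φ₂ , cos φ₁ · sin φ₂ − sin φ₁ · cos φ₂ · cos Δλ )
  = atan2(0.71627, 0.63547) = 48.421° → normalised to [0°, 360°): 48.421°.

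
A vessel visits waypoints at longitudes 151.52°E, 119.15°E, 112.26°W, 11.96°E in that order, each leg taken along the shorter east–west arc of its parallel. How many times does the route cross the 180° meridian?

Leg 1: +151.52° → +119.15°, shortest Δλ = -32.37° (west) — does not cross 180°.
Leg 2: +119.15° → -112.26°, shortest Δλ = 128.59° (east) — crosses 180°.
Leg 3: -112.26° → +11.96°, shortest Δλ = 124.22° (east) — does not cross 180°.
Total crossings: 1.

1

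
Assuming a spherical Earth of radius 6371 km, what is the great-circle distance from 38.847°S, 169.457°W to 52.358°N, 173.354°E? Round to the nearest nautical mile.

5549 nmi

Δλ = 173.354 − -169.457 = 342.811°; wrapped into (−180°, 180°]: -17.189°.
Δφ = 52.358 − -38.847 = 91.205°.
a = sin²(Δφ/2) + cos φ₁ · cos φ₂ · sin²(Δλ/2) = 0.521137.
c = 2·atan2(√a, √(1−a)) = 1.61308 rad → d = 6371·c ≈ 10276.95 km ≈ 5549.11 nmi.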